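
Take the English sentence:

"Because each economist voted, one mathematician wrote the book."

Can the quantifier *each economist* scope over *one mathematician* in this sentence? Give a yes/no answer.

*each economist* sits inside the adjunct clause *because each economist voted*.
Adverbial clauses are not L-marked, so they are barriers for QR — the quantifier cannot escape the adjunct.
There is no licit LF on which *each economist* c-commands *one mathematician*.

No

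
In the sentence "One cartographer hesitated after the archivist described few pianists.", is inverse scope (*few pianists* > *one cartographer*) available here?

No

The target quantifier *few pianists* is part of the adjunct clause *after the archivist described few pianists*.
Adverbial clauses are not L-marked, so they are barriers for QR — the quantifier cannot escape the adjunct.
The inverse ordering *few pianists* > *one cartographer* is therefore underivable.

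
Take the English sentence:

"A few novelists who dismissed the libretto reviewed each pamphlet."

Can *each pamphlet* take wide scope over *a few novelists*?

Yes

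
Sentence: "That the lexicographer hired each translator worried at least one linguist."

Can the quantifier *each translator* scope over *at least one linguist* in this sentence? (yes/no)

No

The DP *each translator* is contained in the sentential subject *that the lexicographer hired each translator*.
Sentential subjects are islands: a quantifier inside the subject clause cannot raise over the matrix predicate.
The ordering *each translator* > *at least one linguist* is therefore underivable.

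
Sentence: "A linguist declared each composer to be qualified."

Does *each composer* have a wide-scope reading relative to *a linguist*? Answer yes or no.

*each composer* is the subject of an ECM infinitive — the infinitival complement of an ECM verb is not a scope island, so *each composer* can raise into the matrix clause.
Nothing blocks QR of the lower DP to a position above the higher one, so inverse scope is available.

Yes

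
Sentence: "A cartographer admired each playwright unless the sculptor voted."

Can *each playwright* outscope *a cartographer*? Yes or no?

Neither queried DP is inside the adjunct, so the adjunct-island constraint does not apply.
No island intervenes, so both surface and inverse scope are derivable.

Yes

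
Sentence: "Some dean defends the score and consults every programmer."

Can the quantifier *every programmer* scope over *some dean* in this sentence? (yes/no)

No

*every programmer* is embedded in one conjunct of the coordinate structure (*consults every programmer*).
Coordinate structures are islands for non-across-the-board movement, QR included.
So *every programmer* cannot raise to a position above *some dean*.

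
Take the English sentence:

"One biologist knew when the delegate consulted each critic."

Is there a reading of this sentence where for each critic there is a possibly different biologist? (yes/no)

The paraphrase describes the scope ordering *each critic* > *one biologist*.
The DP *each critic* is contained in the embedded question *when the delegate consulted each critic*.
The wh-island constraint blocks QR out of an embedded interrogative.
*each critic* > *one biologist* would require crossing that boundary, which is illicit.

No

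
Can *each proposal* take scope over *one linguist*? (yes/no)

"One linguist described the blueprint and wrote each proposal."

No

The DP *each proposal* is contained in one conjunct of the coordinate structure (*wrote each proposal*).
Coordinate structures are islands for non-across-the-board movement, QR included.
*each proposal* > *one linguist* would require crossing that boundary, which is illicit.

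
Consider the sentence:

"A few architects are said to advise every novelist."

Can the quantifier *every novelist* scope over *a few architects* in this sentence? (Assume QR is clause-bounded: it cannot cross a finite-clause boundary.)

Yes

*every novelist* is inside a raising infinitive, which is transparent to QR (no CP barrier), so it behaves as a matrix argument.
With no island boundary between them, the object can take inverse scope over the subject via ordinary QR within the clause.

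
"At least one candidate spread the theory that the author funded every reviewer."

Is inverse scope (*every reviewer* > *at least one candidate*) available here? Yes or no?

The target quantifier *every reviewer* is part of the complex NP *the theory that the author funded every reviewer*.
The Complex NP Constraint bars QR out of the complement clause of a noun.
*every reviewer* > *at least one candidate* would require crossing that boundary, which is illicit.

No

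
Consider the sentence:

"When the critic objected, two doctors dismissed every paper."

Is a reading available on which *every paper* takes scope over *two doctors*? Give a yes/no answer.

Although there is an adjunct clause, *every paper* is in the main clause, not inside the adjunct.
Nothing blocks QR of the lower DP to a position above the higher one, so inverse scope is available.
The sentence is scopally ambiguous between *two doctors* > *every paper* and *every paper* > *two doctors*.

Yes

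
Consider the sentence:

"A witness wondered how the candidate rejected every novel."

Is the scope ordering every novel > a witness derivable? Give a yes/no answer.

No

*every novel* occurs within the embedded question *how the candidate rejected every novel*.
The wh-island constraint blocks QR out of an embedded interrogative.
So *every novel* cannot raise high enough to outscope *a witness*; only the surface ordering *a witness* > *every novel* is available.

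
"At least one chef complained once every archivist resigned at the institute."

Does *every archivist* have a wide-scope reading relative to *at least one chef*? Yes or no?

The target quantifier *every archivist* is part of the adjunct clause *once every archivist resigned at the institute*.
Adjunct clauses are scope islands: a quantifier inside an adjunct cannot raise into the matrix clause.
*every archivist* is confined to the island and cannot take scope over *at least one chef*.

No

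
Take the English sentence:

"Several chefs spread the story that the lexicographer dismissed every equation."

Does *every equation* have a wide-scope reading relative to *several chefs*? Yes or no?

No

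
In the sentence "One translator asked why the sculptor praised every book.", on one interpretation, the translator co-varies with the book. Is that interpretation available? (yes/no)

No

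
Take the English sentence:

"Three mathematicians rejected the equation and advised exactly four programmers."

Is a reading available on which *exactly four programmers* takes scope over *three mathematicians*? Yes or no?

No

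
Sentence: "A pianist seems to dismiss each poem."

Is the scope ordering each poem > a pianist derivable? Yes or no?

Yes

Raising constructions are monoclausal for scope purposes; *each poem* is not separated from *a pianist* by any island.
QR within a single clause is free, so the lower quantifier may take scope over the higher one.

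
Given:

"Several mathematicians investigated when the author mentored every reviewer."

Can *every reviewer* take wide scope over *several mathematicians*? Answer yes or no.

Structurally, *every reviewer* is inside the embedded question *when the author mentored every reviewer*.
Embedded wh-clauses are opaque for QR, so the quantifier stays inside the question.
The inverse ordering *every reviewer* > *several mathematicians* is therefore underivable.

No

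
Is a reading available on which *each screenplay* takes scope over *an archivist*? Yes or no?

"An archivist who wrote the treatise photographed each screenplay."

Yes

The RC *who wrote the treatise* is an island, but *each screenplay* is not inside it — it is the matrix object, a clausemate of *an archivist*.
Since no island is crossed, the inverse ordering is licensed alongside surface scope.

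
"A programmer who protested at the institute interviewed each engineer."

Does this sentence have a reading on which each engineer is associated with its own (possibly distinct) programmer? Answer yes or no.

Yes

The described interpretation is the *each engineer* > *a programmer* scoping.
*each engineer* sits in the matrix clause, not in the relative clause on *a programmer*.
Ordinary QR to a clause-peripheral position gives the wide-scope LF for the lower DP.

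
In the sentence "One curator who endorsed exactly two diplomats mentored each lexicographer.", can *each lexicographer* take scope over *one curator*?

The relative clause *who endorsed exactly two diplomats* modifies *one curator*, but *each lexicographer* is not inside that relative clause — it is an argument of the matrix verb.
Clause-internal QR can adjoin the lower DP above the subject, yielding the inverse reading.

Yes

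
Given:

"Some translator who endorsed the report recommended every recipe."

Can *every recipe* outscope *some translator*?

Yes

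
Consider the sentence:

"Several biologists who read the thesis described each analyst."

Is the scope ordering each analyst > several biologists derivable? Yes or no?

The relative clause *who read the thesis* modifies *several biologists*, but *each analyst* is not inside that relative clause — it is an argument of the matrix verb.
Clause-internal QR can adjoin the lower DP above the subject, yielding the inverse reading.

Yes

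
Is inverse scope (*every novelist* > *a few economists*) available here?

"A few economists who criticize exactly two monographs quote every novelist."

Yes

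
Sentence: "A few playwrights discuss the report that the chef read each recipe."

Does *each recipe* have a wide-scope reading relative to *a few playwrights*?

The DP *each recipe* is contained in the complex NP *the report that the chef read each recipe*.
The complex NP is opaque for QR — the quantifier is frozen inside the noun's complement.
*each recipe* > *a few playwrights* would require crossing that boundary, which is illicit.

No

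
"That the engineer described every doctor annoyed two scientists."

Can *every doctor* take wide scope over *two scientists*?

*every doctor* sits inside the sentential subject *that the engineer described every doctor*.
The subject-island constraint blocks QR out of a clausal subject.
*every doctor* is confined to the island and cannot take scope over *two scientists*.

No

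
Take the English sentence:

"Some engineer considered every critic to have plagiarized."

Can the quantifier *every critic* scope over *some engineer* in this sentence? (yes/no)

Yes

The ECM infinitive is scope-transparent — *every critic* is free to raise above *some engineer*.
Since no island is crossed, the inverse ordering is licensed alongside surface scope.
Both orderings are possible: *some engineer* > *every critic* and *every critic* > *some engineer*.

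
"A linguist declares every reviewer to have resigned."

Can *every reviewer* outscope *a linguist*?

*every reviewer* is an ECM subject; ECM complements are not islands, and the embedded quantifier may take matrix scope.
Ordinary QR to a clause-peripheral position gives the wide-scope LF for the lower DP.

Yes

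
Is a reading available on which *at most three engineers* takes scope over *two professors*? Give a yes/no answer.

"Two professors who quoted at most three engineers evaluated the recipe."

No

*at most three engineers* is embedded in the relative clause *who quoted at most three engineers*.
A relative clause is a scope island — quantifier raising cannot cross its boundary.
*at most three engineers* is confined to the island and cannot take scope over *two professors*.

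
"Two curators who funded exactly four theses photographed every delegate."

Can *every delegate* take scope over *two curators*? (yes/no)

Yes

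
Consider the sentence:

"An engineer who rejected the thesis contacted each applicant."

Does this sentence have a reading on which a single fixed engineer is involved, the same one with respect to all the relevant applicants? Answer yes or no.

This is the *an engineer* > *each applicant* reading.
That is the surface-scope ordering, which is always one of the available readings — island constraints only ever restrict inverse scope.

Yes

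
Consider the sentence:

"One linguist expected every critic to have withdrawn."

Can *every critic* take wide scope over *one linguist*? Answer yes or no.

Yes

ECM infinitives lack a CP barrier, so *every critic* can QR over the matrix subject *one linguist*.
With no island boundary between them, the object can take inverse scope over the subject via ordinary QR within the clause.
Both orderings are possible: *one linguist* > *every critic* and *every critic* > *one linguist*.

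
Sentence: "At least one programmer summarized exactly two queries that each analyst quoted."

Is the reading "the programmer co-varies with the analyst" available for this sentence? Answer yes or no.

That reading corresponds to *each analyst* > *at least one programmer*.
*each analyst* occurs within the relative clause *that each analyst quoted* modifying *exactly two queries*.
The relative clause forms an island for QR, so the quantifier is confined to the head noun's restrictor.
Hence only narrow scope for *each analyst* (under *at least one programmer*) survives.
(Only the surface reading survives: one fixed programmer with respect to all the relevant analysts.)

No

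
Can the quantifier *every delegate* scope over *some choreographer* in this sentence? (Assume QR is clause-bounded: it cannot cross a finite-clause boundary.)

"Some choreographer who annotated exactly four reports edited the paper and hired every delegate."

No

*every delegate* sits inside one conjunct of the coordinate structure (*hired every delegate*).
A quantifier cannot raise out of one conjunct of a coordination across the whole coordinate structure — the CSC applies to QR.
So the wide-scope reading for *every delegate* is blocked.
(Only the surface reading survives: one fixed choreographer with respect to all the relevant delegates.)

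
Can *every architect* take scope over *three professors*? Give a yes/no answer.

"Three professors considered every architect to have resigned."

Yes

The ECM infinitive is scope-transparent — *every architect* is free to raise above *three professors*.
No island intervenes, so both surface and inverse scope are derivable.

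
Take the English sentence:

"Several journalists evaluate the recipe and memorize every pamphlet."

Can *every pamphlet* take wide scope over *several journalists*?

No

*every pamphlet* is embedded in one conjunct of the coordinate structure (*memorize every pamphlet*).
The Coordinate Structure Constraint blocks movement (including QR) out of a single conjunct.
So *every pamphlet* cannot raise to a position above *several journalists*.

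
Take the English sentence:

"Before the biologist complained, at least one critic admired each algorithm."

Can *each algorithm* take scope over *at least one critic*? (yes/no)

Although there is an adjunct clause, *each algorithm* is in the main clause, not inside the adjunct.
Nothing blocks QR of the lower DP to a position above the higher one, so inverse scope is available.

Yes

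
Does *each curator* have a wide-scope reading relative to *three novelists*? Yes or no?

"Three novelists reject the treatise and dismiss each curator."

*each curator* occurs within one conjunct of the coordinate structure (*dismiss each curator*).
Asymmetric QR out of one conjunct violates the Coordinate Structure Constraint.
There is no licit LF on which *each curator* c-commands *three novelists*.

No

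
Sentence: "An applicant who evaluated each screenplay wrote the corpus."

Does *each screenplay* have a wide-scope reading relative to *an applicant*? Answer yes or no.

No

The DP *each screenplay* is contained in the relative clause *who evaluated each screenplay*.
QR out of a relative clause is ruled out by the relative-clause island constraint.
So *each screenplay* cannot raise high enough to outscope *an applicant*; only the surface ordering *an applicant* > *each screenplay* is available.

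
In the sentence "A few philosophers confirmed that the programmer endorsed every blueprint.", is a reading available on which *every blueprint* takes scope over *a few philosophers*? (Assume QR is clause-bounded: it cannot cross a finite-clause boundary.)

*every blueprint* occurs within the finite complement clause *that the programmer endorsed every blueprint*.
Under clause-bounded QR, a quantifier in an embedded finite clause cannot raise into the matrix clause.
Hence only narrow scope for *every blueprint* (under *a few philosophers*) survives.

No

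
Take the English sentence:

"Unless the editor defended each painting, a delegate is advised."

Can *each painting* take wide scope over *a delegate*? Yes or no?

The DP *each painting* is contained in the adjunct clause *unless the editor defended each painting*.
Adjuncts are opaque for quantifier raising; a quantifier in an adjunct stays inside it.
*each painting* > *a delegate* would require crossing that boundary, which is illicit.

No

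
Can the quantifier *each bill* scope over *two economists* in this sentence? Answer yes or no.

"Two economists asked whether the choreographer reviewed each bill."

The target quantifier *each bill* is part of the embedded question *whether the choreographer reviewed each bill*.
Embedded questions are wh-islands: a quantifier inside an indirect question cannot QR into the matrix clause.
So *each bill* cannot raise to a position above *two economists*.

No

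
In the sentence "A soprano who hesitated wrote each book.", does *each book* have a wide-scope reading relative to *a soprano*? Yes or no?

*each book* sits in the matrix clause, not in the relative clause on *a soprano*.
With no island boundary between them, the object can take inverse scope over the subject via ordinary QR within the clause.

Yes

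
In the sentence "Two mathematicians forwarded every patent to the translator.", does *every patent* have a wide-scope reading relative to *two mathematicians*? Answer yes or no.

Yes

*two mathematicians* and *every patent* are co-arguments of the matrix verb, with nothing but a clause-internal boundary between them.
Clause-internal QR can adjoin the lower DP above the subject, yielding the inverse reading.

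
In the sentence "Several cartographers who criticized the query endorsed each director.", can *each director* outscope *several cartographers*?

Yes

*each director* is a matrix argument; only *several cartographers* is modified by the relative clause *who criticized the query*, so the RC island is irrelevant to the target quantifier.
Nothing blocks QR of the lower DP to a position above the higher one, so inverse scope is available.
The sentence is scopally ambiguous between *several cartographers* > *each director* and *each director* > *several cartographers*.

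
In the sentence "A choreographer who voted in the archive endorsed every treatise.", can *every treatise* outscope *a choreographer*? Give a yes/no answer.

*every treatise* sits in the matrix clause, not in the relative clause on *a choreographer*.
Nothing blocks QR of the lower DP to a position above the higher one, so inverse scope is available.
The sentence is scopally ambiguous between *a choreographer* > *every treatise* and *every treatise* > *a choreographer*.

Yes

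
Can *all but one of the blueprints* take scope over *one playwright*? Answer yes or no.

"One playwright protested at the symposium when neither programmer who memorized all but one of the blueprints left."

No

Structurally, *all but one of the blueprints* is inside the relative clause *who memorized all but one of the blueprints*, which is itself inside the adjunct *when neither programmer who memorized all but one of the blueprints left*.
Both the relative clause and the enclosing adjunct are scope islands; QR cannot cross either.
So *all but one of the blueprints* cannot raise to a position above *one playwright*.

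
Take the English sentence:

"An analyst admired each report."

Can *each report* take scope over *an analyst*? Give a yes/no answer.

*each report* and *an analyst* are in the same minimal clause.
Clause-internal QR can adjoin the lower DP above the subject, yielding the inverse reading.

Yes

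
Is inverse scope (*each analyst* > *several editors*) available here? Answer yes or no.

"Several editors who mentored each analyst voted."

No

The DP *each analyst* is contained in the relative clause *who mentored each analyst*.
QR out of a relative clause is ruled out by the relative-clause island constraint.
*each analyst* is confined to the island and cannot take scope over *several editors*.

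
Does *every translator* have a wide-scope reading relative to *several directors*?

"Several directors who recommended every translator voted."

*every translator* is embedded in the relative clause *who recommended every translator*.
QR out of a relative clause is ruled out by the relative-clause island constraint.
So the wide-scope reading for *every translator* is blocked.

No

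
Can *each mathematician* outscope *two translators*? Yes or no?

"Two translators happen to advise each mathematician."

Yes

*each mathematician* is inside a raising infinitive, which is transparent to QR (no CP barrier), so it behaves as a matrix argument.
Ordinary QR to a clause-peripheral position gives the wide-scope LF for the lower DP.
The sentence is scopally ambiguous between *two translators* > *each mathematician* and *each mathematician* > *two translators*.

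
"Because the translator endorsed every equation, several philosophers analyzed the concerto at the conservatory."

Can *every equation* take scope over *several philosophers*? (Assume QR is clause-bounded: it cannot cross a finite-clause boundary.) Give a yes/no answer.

No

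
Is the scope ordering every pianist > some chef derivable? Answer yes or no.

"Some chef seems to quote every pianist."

Yes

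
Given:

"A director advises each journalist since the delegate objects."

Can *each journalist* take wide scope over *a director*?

The adjunct island is irrelevant here — *each journalist* and *a director* are both in the matrix clause.
Nothing blocks QR of the lower DP to a position above the higher one, so inverse scope is available.

Yes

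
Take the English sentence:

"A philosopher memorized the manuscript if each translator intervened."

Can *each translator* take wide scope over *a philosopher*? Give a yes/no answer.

No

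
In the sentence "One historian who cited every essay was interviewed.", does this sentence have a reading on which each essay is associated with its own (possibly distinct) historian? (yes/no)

No

That reading corresponds to *every essay* > *one historian*.
The DP *every essay* is contained in the relative clause *who cited every essay*.
QR out of a relative clause is ruled out by the relative-clause island constraint.
So *every essay* cannot raise to a position above *one historian*.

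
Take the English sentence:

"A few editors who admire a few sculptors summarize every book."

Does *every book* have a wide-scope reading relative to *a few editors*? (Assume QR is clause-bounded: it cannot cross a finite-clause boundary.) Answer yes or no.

*every book* sits in the matrix clause, not in the relative clause on *a few editors*.
QR within a single clause is free, so the lower quantifier may take scope over the higher one.

Yes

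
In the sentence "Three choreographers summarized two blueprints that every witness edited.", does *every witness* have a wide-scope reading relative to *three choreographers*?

*every witness* is embedded in the relative clause *that every witness edited* modifying *two blueprints*.
Quantifiers inside a relative clause are trapped there; the RC boundary blocks QR.
*every witness* is confined to the island and cannot take scope over *three choreographers*.

No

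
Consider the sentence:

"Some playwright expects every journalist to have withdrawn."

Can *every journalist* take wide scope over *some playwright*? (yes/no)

Yes

The ECM infinitive is scope-transparent — *every journalist* is free to raise above *some playwright*.
Since no island is crossed, the inverse ordering is licensed alongside surface scope.
Both orderings are possible: *some playwright* > *every journalist* and *every journalist* > *some playwright*.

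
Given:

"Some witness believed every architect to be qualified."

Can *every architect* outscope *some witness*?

Yes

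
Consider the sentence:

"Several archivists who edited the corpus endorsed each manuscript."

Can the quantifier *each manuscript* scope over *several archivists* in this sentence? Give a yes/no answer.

*each manuscript* sits in the matrix clause, not in the relative clause on *several archivists*.
Since no island is crossed, the inverse ordering is licensed alongside surface scope.

Yes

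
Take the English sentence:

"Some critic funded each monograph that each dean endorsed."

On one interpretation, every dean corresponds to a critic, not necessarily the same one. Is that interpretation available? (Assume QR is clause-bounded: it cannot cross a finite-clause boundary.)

No

The described interpretation is the *each dean* > *some critic* scoping.
*each dean* sits inside the relative clause *that each dean endorsed* modifying *each monograph*.
Relative clauses are scope islands: a quantifier cannot QR out of a relative clause to take scope in the matrix clause.
*each dean* > *some critic* would require crossing that boundary, which is illicit.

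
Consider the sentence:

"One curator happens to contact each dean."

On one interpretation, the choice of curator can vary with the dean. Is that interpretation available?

Yes

That reading corresponds to *each dean* > *one curator*.
Raising constructions are monoclausal for scope purposes; *each dean* is not separated from *one curator* by any island.
Ordinary QR to a clause-peripheral position gives the wide-scope LF for the lower DP.
The sentence is scopally ambiguous between *one curator* > *each dean* and *each dean* > *one curator*.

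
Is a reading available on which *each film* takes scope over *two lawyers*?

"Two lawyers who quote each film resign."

No

The DP *each film* is contained in the relative clause *who quote each film*.
QR out of a relative clause is ruled out by the relative-clause island constraint.
The inverse ordering *each film* > *two lawyers* is therefore underivable.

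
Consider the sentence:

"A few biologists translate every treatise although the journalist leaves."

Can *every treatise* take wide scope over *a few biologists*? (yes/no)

Although there is an adjunct clause, *every treatise* is in the main clause, not inside the adjunct.
Since no island is crossed, the inverse ordering is licensed alongside surface scope.

Yes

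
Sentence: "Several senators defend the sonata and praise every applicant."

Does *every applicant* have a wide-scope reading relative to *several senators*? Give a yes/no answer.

No

*every applicant* is embedded in one conjunct of the coordinate structure (*praise every applicant*).
Coordinate structures are islands for non-across-the-board movement, QR included.
There is no licit LF on which *every applicant* c-commands *several senators*.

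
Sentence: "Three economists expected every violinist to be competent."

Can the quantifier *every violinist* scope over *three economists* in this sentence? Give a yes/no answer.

This is an ECM construction: *every violinist* is the infinitival subject, Case-marked by the matrix verb, and the infinitive is transparent for QR.
Clause-internal QR can adjoin the lower DP above the subject, yielding the inverse reading.
The sentence is scopally ambiguous between *three economists* > *every violinist* and *every violinist* > *three economists*.

Yes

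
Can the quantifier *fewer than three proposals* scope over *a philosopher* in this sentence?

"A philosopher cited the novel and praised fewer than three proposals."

The DP *fewer than three proposals* is contained in one conjunct of the coordinate structure (*praised fewer than three proposals*).
A quantifier cannot raise out of one conjunct of a coordination across the whole coordinate structure — the CSC applies to QR.
*fewer than three proposals* is confined to the island and cannot take scope over *a philosopher*.
(Only the surface reading survives: one fixed philosopher with respect to all the relevant proposals.)

No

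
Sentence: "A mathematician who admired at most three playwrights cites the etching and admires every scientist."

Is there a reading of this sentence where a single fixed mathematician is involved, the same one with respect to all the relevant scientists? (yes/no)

The paraphrase describes the scope ordering *a mathematician* > *every scientist*.
That is the surface-scope ordering, which is always one of the available readings — island constraints only ever restrict inverse scope.

Yes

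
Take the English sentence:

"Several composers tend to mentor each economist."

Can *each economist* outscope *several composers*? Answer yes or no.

*each economist* is the object of the infinitival complement of a raising predicate; raising infinitives are transparent for QR, so the two DPs are in effect clausemates.
Clause-internal QR can adjoin the lower DP above the subject, yielding the inverse reading.

Yes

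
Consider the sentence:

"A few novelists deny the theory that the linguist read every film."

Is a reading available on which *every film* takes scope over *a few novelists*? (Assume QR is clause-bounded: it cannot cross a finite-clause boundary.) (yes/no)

The DP *every film* is contained in the complex NP *the theory that the linguist read every film*.
A that-clause complement to a noun is an island; QR cannot cross the NP boundary.
There is no licit LF on which *every film* c-commands *a few novelists*.

No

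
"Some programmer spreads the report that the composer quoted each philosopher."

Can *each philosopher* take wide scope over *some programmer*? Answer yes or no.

*each philosopher* is embedded in the complex NP *the report that the composer quoted each philosopher*.
The complex NP is opaque for QR — the quantifier is frozen inside the noun's complement.
There is no licit LF on which *each philosopher* c-commands *some programmer*.

No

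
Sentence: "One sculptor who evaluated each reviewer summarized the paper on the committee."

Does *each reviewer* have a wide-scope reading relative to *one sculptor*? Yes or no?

The target quantifier *each reviewer* is part of the relative clause *who evaluated each reviewer*.
The relative clause forms an island for QR, so the quantifier is confined to the head noun's restrictor.
Hence only narrow scope for *each reviewer* (under *one sculptor*) survives.

No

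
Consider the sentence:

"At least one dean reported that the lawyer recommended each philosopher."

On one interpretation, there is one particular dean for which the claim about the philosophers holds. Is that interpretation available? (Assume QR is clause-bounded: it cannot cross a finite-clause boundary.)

That reading corresponds to *at least one dean* > *each philosopher*.
Nothing needs to raise for *at least one dean* > *each philosopher*, so no island constraint is at stake.

Yes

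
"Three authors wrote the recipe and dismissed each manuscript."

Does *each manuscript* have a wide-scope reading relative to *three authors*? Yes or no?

No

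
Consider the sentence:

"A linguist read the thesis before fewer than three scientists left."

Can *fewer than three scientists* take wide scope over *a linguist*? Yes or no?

No

*fewer than three scientists* is embedded in the adjunct clause *before fewer than three scientists left*.
Since the clause is an adjunct (not a complement), the Adjunct Condition blocks QR across its edge.
So the wide-scope reading for *fewer than three scientists* is blocked.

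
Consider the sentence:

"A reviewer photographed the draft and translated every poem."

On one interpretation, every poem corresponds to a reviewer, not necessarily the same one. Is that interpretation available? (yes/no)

No

That reading corresponds to *every poem* > *a reviewer*.
The target quantifier *every poem* is part of one conjunct of the coordinate structure (*translated every poem*).
The Coordinate Structure Constraint blocks movement (including QR) out of a single conjunct.
So the wide-scope reading for *every poem* is blocked.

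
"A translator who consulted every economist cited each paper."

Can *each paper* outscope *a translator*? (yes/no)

The RC *who consulted every economist* is an island, but *each paper* is not inside it — it is the matrix object, a clausemate of *a translator*.
QR within a single clause is free, so the lower quantifier may take scope over the higher one.
The sentence is scopally ambiguous between *a translator* > *each paper* and *each paper* > *a translator*.

Yes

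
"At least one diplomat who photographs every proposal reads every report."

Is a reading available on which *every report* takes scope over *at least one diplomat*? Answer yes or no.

Yes

The RC *who photographs every proposal* is an island, but *every report* is not inside it — it is the matrix object, a clausemate of *at least one diplomat*.
Clause-internal QR can adjoin the lower DP above the subject, yielding the inverse reading.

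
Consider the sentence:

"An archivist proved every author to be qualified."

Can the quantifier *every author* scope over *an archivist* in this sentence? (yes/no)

ECM infinitives lack a CP barrier, so *every author* can QR over the matrix subject *an archivist*.
QR within a single clause is free, so the lower quantifier may take scope over the higher one.

Yes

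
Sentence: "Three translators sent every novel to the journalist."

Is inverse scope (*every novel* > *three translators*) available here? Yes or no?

*every novel* is the matrix object and *three translators* the matrix subject; the two are clausemates.
Nothing blocks QR of the lower DP to a position above the higher one, so inverse scope is available.

Yes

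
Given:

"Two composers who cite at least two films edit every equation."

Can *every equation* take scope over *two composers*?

The RC *who cite at least two films* is an island, but *every equation* is not inside it — it is the matrix object, a clausemate of *two composers*.
Since no island is crossed, the inverse ordering is licensed alongside surface scope.

Yes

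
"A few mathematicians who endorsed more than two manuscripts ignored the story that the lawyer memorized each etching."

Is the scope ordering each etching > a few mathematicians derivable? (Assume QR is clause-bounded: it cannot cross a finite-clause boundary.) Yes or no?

Structurally, *each etching* is inside the complex NP *the story that the lawyer memorized each etching*.
A that-clause complement to a noun is an island; QR cannot cross the NP boundary.
So *each etching* cannot raise to a position above *a few mathematicians*.

No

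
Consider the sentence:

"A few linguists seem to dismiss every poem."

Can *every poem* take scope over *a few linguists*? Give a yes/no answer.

*every poem* is inside a raising infinitive, which is transparent to QR (no CP barrier), so it behaves as a matrix argument.
Ordinary QR to a clause-peripheral position gives the wide-scope LF for the lower DP.

Yes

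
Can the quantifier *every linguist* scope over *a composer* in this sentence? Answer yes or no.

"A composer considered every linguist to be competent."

Yes

This is an ECM construction: *every linguist* is the infinitival subject, Case-marked by the matrix verb, and the infinitive is transparent for QR.
Nothing blocks QR of the lower DP to a position above the higher one, so inverse scope is available.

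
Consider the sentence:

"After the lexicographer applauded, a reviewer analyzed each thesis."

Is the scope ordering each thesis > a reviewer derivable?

Neither queried DP is inside the adjunct, so the adjunct-island constraint does not apply.
QR within a single clause is free, so the lower quantifier may take scope over the higher one.

Yes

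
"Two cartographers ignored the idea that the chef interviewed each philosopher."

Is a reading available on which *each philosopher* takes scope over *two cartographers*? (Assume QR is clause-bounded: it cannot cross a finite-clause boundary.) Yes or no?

No

*each philosopher* occurs within the complex NP *the idea that the chef interviewed each philosopher*.
Noun-complement clauses are scope islands (the Complex NP Constraint): a quantifier inside one cannot scope into the matrix.
So the wide-scope reading for *each philosopher* is blocked.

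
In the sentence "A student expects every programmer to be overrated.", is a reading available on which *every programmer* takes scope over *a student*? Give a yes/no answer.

Yes

ECM infinitives lack a CP barrier, so *every programmer* can QR over the matrix subject *a student*.
Ordinary QR to a clause-peripheral position gives the wide-scope LF for the lower DP.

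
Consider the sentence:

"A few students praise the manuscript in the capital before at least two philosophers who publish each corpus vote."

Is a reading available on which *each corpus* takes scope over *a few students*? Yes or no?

No

The target quantifier *each corpus* is part of the relative clause *who publish each corpus*, which is itself inside the adjunct *before at least two philosophers who publish each corpus vote*.
The quantifier would have to escape first the RC and then the adjunct — two independent island violations.
*each corpus* > *a few students* would require crossing that boundary, which is illicit.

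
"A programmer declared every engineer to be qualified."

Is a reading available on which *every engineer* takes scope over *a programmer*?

The ECM infinitive is scope-transparent — *every engineer* is free to raise above *a programmer*.
Ordinary QR to a clause-peripheral position gives the wide-scope LF for the lower DP.

Yes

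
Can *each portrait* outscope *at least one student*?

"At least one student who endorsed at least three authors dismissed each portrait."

*each portrait* is a matrix argument; only *at least one student* is modified by the relative clause *who endorsed at least three authors*, so the RC island is irrelevant to the target quantifier.
Nothing blocks QR of the lower DP to a position above the higher one, so inverse scope is available.
So *each portrait* > *at least one student* is among the available readings.

Yes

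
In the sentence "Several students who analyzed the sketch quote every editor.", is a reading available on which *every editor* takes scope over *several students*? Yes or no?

Yes

*every editor* sits in the matrix clause, not in the relative clause on *several students*.
Nothing blocks QR of the lower DP to a position above the higher one, so inverse scope is available.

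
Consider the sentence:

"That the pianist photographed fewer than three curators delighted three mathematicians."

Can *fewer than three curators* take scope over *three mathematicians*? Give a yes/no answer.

No

*fewer than three curators* occurs within the sentential subject *that the pianist photographed fewer than three curators*.
Sentential subjects are islands: a quantifier inside the subject clause cannot raise over the matrix predicate.
The ordering *fewer than three curators* > *three mathematicians* is therefore underivable.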